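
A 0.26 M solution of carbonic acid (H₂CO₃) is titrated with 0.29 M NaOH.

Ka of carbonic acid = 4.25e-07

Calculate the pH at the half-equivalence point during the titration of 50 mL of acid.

At half-equivalence [HA] = [A⁻], so Henderson-Hasselbalch gives pH = pKa = -log(4.25e-07) = 6.37.

pH = pKa = 6.37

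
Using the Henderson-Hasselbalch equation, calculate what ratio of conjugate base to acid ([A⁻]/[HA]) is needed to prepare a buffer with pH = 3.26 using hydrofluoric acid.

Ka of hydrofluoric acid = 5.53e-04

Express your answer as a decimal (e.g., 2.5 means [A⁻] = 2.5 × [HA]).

pKa = -log(5.53e-04) = 3.2573. pH = pKa + log([A⁻]/[HA]), so log([A⁻]/[HA]) = pH − pKa = 3.26 − 3.2573 = 0.0027. [A⁻]/[HA] = 10^(0.0027) = 1.01

[A⁻]/[HA] = 1.01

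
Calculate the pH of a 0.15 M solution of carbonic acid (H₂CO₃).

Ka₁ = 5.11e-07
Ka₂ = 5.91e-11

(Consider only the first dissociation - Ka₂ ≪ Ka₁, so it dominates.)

First dissociation dominates. From Ka₁ = [H⁺][HA⁻]/[H₂A], x² + Ka₁·x − Ka₁·C = 0 with C = 0.15 M and Ka₁ = 5.11e-07. Solving: [H⁺] = (−Ka₁ + √(Ka₁² + 4·Ka₁·C)) / 2 = 2.7660e-04 M. pH = -log(2.7660e-04) = 3.56.

pH = 3.56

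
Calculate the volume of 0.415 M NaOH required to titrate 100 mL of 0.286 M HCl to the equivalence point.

At equivalence: moles acid = moles base. moles HCl = 0.286 × 100/1000 = 0.0286 mol. V_base = moles / 0.415 × 1000 = 68.9 mL.

V_{base} = 68.9 mL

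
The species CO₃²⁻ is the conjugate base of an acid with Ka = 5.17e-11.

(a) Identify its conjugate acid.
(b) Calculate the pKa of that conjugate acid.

(a) The conjugate acid is formed by adding one H⁺ to CO₃²⁻, giving HCO₃⁻. (b) pKa = -log(Ka) = -log(5.17e-11) = 10.29.

Conjugate acid: HCO₃⁻; pK_a = 10.29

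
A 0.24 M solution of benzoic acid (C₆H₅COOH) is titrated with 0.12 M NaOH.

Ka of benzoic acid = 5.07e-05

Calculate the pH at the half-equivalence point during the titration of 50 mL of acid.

At half-equivalence [HA] = [A⁻], so Henderson-Hasselbalch gives pH = pKa = -log(5.07e-05) = 4.29.

pH = pKa = 4.29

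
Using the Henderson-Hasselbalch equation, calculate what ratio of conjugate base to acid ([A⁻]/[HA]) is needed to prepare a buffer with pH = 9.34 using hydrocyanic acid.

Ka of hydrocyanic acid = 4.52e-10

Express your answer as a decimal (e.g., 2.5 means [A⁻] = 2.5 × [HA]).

pKa = -log(4.52e-10) = 9.3449. pH = pKa + log([A⁻]/[HA]), so log([A⁻]/[HA]) = pH − pKa = 9.34 − 9.3449 = -0.0049. [A⁻]/[HA] = 10^(-0.0049) = 0.989

[A⁻]/[HA] = 0.989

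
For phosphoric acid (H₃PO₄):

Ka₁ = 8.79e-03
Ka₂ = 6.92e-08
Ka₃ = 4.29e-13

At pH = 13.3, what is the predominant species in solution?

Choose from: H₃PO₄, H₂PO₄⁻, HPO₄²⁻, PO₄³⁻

pKa₁ = 2.06, pKa₂ = 7.16, pKa₃ = 12.37. For a polyprotic acid the predominant species crosses at each pKa: below pKa_n the protonated form dominates, above it the deprotonated form does. At pH = 13.3, the predominant species is PO₄³⁻.

PO₄³⁻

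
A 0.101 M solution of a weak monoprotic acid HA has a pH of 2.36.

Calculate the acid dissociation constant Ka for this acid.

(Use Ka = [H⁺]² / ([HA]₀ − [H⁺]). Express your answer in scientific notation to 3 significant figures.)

[H⁺] = 10^(−pH) = 10^(−2.36) = 4.365e-03 M. For HA ⇌ H⁺ + A⁻, Ka = [H⁺][A⁻]/[HA] = [H⁺]² / ([HA]₀ − [H⁺]) = (4.365e-03)² / (0.101 − 4.365e-03) = 1.97e-04.

K_a = 1.97e-04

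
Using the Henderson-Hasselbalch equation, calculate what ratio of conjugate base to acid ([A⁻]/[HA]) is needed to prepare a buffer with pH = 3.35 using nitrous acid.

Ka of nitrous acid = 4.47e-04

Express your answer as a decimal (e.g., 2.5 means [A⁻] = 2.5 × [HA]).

pKa = -log(4.47e-04) = 3.3497. pH = pKa + log([A⁻]/[HA]), so log([A⁻]/[HA]) = pH − pKa = 3.35 − 3.3497 = 0.0003. [A⁻]/[HA] = 10^(0.0003) = 1.00

[A⁻]/[HA] = 1.00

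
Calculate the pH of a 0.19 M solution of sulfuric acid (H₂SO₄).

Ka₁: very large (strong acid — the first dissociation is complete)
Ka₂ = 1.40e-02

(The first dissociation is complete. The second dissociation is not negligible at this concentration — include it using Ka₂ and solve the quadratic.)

First dissociation is complete: [H⁺]₀ = [HSO₄⁻]₀ = C = 0.19 M. Second dissociation HSO₄⁻ ⇌ H⁺ + SO₄²⁻: let x = [SO₄²⁻]. Ka₂ = (C + x)·x / (C − x) = 1.40e-02 → x² + (C + Ka₂)·x − Ka₂·C = 0 → x² + 0.20400·x − 2.660e-03 = 0. x = (−0.20400 + √(0.20400² + 4 × 2.660e-03)) / 2 = 1.2298e-02 M. [H⁺] = C + x = 0.19 + 1.2298e-02 = 2.0230e-01 M. pH = -log(2.0230e-01) = 0.69.

pH = 0.69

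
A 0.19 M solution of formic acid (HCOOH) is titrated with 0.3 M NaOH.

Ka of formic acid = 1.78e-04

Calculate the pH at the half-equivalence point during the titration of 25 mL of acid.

At half-equivalence [HA] = [A⁻], so Henderson-Hasselbalch gives pH = pKa = -log(1.78e-04) = 3.75.

pH = pKa = 3.75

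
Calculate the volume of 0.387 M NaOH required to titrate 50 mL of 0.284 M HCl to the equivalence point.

At equivalence: moles acid = moles base. moles HCl = 0.284 × 50/1000 = 0.0142 mol. V_base = moles / 0.387 × 1000 = 36.7 mL.

V_{base} = 36.7 mL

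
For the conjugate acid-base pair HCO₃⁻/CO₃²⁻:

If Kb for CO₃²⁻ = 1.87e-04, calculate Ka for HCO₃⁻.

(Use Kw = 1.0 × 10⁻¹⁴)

For a conjugate pair Ka × Kb = Kw, so Ka = Kw/Kb = 1.0 × 10⁻¹⁴ / 1.87e-04 = 5.35e-11.

K_a = 5.35e-11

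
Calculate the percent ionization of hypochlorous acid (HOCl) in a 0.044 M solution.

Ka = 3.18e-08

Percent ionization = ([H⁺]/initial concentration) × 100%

Using Ka equilibrium: x² + Ka×x - Ka×C = 0. Solving: [H⁺] = 3.7390e-05. Percent = (3.7390e-05/0.044) × 100

Percent ionization = 0.085%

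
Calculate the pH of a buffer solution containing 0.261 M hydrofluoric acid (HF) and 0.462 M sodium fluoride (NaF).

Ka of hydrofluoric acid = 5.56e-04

pKa = -log(5.56e-04) = 3.25. pH = pKa + log([A⁻]/[HA]) = 3.25 + log(0.462/0.261)

pH = 3.50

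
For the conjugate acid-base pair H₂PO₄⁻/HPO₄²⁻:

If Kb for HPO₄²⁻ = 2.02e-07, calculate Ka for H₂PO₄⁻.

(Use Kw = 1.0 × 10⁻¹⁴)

For a conjugate pair Ka × Kb = Kw, so Ka = Kw/Kb = 1.0 × 10⁻¹⁴ / 2.02e-07 = 4.95e-08.

K_a = 4.95e-08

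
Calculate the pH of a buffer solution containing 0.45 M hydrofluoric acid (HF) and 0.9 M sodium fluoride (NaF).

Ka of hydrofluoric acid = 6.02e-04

pKa = -log(6.02e-04) = 3.22. pH = pKa + log([A⁻]/[HA]) = 3.22 + log(0.9/0.45)

pH = 3.52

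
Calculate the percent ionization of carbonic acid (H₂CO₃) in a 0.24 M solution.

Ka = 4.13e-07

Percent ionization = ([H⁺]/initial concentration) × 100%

Using Ka equilibrium: x² + Ka×x - Ka×C = 0. Solving: [H⁺] = 3.1463e-04. Percent = (3.1463e-04/0.24) × 100

Percent ionization = 0.131%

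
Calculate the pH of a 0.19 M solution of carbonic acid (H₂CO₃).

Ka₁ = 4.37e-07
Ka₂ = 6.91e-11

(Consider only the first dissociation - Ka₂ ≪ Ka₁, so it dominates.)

First dissociation dominates. From Ka₁ = [H⁺][HA⁻]/[H₂A], x² + Ka₁·x − Ka₁·C = 0 with C = 0.19 M and Ka₁ = 4.37e-07. Solving: [H⁺] = (−Ka₁ + √(Ka₁² + 4·Ka₁·C)) / 2 = 2.8793e-04 M. pH = -log(2.8793e-04) = 3.54.

pH = 3.54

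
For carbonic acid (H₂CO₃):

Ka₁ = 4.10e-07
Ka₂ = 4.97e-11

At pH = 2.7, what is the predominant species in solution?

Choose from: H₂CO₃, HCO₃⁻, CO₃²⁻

pKa₁ = 6.39, pKa₂ = 10.30. For a polyprotic acid the predominant species crosses at each pKa: below pKa_n the protonated form dominates, above it the deprotonated form does. At pH = 2.7, the predominant species is H₂CO₃.

H₂CO₃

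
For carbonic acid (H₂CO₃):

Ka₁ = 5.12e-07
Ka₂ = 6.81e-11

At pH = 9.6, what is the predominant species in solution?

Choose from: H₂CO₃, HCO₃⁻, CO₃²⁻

pKa₁ = 6.29, pKa₂ = 10.17. For a polyprotic acid the predominant species crosses at each pKa: below pKa_n the protonated form dominates, above it the deprotonated form does. At pH = 9.6, the predominant species is HCO₃⁻.

HCO₃⁻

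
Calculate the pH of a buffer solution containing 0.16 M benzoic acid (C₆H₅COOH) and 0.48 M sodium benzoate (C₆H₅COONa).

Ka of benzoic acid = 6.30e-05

pKa = -log(6.30e-05) = 4.20. pH = pKa + log([A⁻]/[HA]) = 4.20 + log(0.48/0.16)

pH = 4.68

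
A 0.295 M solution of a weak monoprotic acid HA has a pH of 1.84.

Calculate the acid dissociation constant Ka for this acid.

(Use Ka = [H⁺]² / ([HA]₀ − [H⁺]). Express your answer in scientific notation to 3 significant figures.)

[H⁺] = 10^(−pH) = 10^(−1.84) = 1.445e-02 M. For HA ⇌ H⁺ + A⁻, Ka = [H⁺][A⁻]/[HA] = [H⁺]² / ([HA]₀ − [H⁺]) = (1.445e-02)² / (0.295 − 1.445e-02) = 7.45e-04.

K_a = 7.45e-04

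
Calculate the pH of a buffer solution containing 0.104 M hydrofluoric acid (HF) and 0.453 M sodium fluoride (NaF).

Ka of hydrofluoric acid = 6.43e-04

pKa = -log(6.43e-04) = 3.19. pH = pKa + log([A⁻]/[HA]) = 3.19 + log(0.453/0.104)

pH = 3.83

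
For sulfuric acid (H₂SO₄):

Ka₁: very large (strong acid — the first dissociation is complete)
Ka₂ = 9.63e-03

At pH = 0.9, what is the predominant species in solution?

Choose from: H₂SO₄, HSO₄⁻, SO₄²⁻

The first dissociation is complete, so H₂SO₄ itself is never the predominant species in water; pKa₂ = -log(9.63e-03) = 2.02. For a polyprotic acid the predominant species crosses at each pKa: below pKa_n the protonated form dominates, above it the deprotonated form does. At pH = 0.9, the predominant species is HSO₄⁻.

HSO₄⁻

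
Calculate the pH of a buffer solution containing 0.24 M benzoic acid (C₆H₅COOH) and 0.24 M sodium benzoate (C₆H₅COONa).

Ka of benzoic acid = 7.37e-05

pKa = -log(7.37e-05) = 4.13. pH = pKa + log([A⁻]/[HA]) = 4.13 + log(0.24/0.24)

pH = 4.13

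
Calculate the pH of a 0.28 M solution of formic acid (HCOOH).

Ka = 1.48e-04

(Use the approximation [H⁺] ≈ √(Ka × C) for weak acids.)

[H⁺] = √(Ka × C) = √(1.48e-04 × 0.28) = 6.4374e-03. pH = -log(6.4374e-03)

pH = 2.19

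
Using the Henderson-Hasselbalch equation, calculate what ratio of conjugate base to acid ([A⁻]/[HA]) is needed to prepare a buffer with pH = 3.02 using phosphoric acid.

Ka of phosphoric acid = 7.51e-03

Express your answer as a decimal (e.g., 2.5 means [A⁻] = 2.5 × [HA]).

pKa = -log(7.51e-03) = 2.1244. pH = pKa + log([A⁻]/[HA]), so log([A⁻]/[HA]) = pH − pKa = 3.02 − 2.1244 = 0.8956. [A⁻]/[HA] = 10^(0.8956) = 7.86

[A⁻]/[HA] = 7.86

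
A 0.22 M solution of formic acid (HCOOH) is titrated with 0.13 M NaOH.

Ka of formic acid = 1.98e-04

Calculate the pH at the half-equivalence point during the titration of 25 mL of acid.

At half-equivalence [HA] = [A⁻], so Henderson-Hasselbalch gives pH = pKa = -log(1.98e-04) = 3.70.

pH = pKa = 3.70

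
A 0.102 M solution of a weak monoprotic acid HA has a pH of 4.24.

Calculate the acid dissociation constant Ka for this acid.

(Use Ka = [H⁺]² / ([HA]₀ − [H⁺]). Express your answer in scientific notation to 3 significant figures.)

[H⁺] = 10^(−pH) = 10^(−4.24) = 5.754e-05 M. For HA ⇌ H⁺ + A⁻, Ka = [H⁺][A⁻]/[HA] = [H⁺]² / ([HA]₀ − [H⁺]) = (5.754e-05)² / (0.102 − 5.754e-05) = 3.25e-08.

K_a = 3.25e-08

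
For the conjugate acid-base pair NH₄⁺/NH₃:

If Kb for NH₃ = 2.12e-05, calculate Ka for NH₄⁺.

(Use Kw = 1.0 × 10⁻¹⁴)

For a conjugate pair Ka × Kb = Kw, so Ka = Kw/Kb = 1.0 × 10⁻¹⁴ / 2.12e-05 = 4.72e-10.

K_a = 4.72e-10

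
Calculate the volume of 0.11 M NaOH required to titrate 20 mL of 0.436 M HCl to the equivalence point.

At equivalence: moles acid = moles base. moles HCl = 0.436 × 20/1000 = 0.00872 mol. V_base = moles / 0.11 × 1000 = 79.3 mL.

V_{base} = 79.3 mL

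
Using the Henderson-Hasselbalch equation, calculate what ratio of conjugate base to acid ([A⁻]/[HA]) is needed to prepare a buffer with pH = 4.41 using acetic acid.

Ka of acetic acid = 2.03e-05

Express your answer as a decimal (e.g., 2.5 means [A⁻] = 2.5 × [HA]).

pKa = -log(2.03e-05) = 4.6925. pH = pKa + log([A⁻]/[HA]), so log([A⁻]/[HA]) = pH − pKa = 4.41 − 4.6925 = -0.2825. [A⁻]/[HA] = 10^(-0.2825) = 0.522

[A⁻]/[HA] = 0.522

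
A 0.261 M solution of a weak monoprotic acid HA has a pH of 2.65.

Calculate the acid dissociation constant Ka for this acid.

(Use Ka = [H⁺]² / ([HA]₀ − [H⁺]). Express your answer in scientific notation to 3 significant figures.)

[H⁺] = 10^(−pH) = 10^(−2.65) = 2.239e-03 M. For HA ⇌ H⁺ + A⁻, Ka = [H⁺][A⁻]/[HA] = [H⁺]² / ([HA]₀ − [H⁺]) = (2.239e-03)² / (0.261 − 2.239e-03) = 1.94e-05.

K_a = 1.94e-05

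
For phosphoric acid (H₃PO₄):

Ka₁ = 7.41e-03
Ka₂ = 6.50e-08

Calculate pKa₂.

pKa₂ = -log(Ka₂) = -log(6.50e-08) = 7.19.

pK_{a2} = 7.19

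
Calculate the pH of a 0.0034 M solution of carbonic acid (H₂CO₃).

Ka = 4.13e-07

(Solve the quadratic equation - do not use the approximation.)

x² + Ka×x - Ka×C = 0. Using quadratic formula: [H⁺] = 3.7267e-05

pH = 4.43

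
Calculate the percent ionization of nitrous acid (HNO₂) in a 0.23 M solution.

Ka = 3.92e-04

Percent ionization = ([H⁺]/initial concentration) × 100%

Using Ka equilibrium: x² + Ka×x - Ka×C = 0. Solving: [H⁺] = 9.3013e-03. Percent = (9.3013e-03/0.23) × 100

Percent ionization = 4.04%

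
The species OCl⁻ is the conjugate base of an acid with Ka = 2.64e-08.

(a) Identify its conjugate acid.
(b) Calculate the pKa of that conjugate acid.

(a) The conjugate acid is formed by adding one H⁺ to OCl⁻, giving HOCl. (b) pKa = -log(Ka) = -log(2.64e-08) = 7.58.

Conjugate acid: HOCl; pK_a = 7.58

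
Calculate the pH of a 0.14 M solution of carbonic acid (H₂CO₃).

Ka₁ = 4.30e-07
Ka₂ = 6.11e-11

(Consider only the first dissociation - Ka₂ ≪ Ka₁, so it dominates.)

First dissociation dominates. From Ka₁ = [H⁺][HA⁻]/[H₂A], x² + Ka₁·x − Ka₁·C = 0 with C = 0.14 M and Ka₁ = 4.30e-07. Solving: [H⁺] = (−Ka₁ + √(Ka₁² + 4·Ka₁·C)) / 2 = 2.4514e-04 M. pH = -log(2.4514e-04) = 3.61.

pH = 3.61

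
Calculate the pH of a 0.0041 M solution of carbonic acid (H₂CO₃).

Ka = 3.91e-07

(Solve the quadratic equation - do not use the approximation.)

x² + Ka×x - Ka×C = 0. Using quadratic formula: [H⁺] = 3.9844e-05

pH = 4.40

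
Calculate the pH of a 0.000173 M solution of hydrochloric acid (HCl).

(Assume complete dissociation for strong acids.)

[H⁺] = 0.000173 M for strong acid. pH = -log[H⁺] = -log(0.000173)

pH = 3.76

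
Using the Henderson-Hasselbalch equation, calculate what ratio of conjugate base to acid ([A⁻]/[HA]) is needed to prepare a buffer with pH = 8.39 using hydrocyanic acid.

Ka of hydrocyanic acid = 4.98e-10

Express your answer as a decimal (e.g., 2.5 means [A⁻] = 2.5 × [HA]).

pKa = -log(4.98e-10) = 9.3028. pH = pKa + log([A⁻]/[HA]), so log([A⁻]/[HA]) = pH − pKa = 8.39 − 9.3028 = -0.9128. [A⁻]/[HA] = 10^(-0.9128) = 0.122

[A⁻]/[HA] = 0.122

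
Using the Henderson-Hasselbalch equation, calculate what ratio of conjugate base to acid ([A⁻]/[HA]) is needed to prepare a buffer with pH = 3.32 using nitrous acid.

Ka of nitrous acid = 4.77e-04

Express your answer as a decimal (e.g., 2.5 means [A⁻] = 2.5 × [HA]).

pKa = -log(4.77e-04) = 3.3215. pH = pKa + log([A⁻]/[HA]), so log([A⁻]/[HA]) = pH − pKa = 3.32 − 3.3215 = -0.0015. [A⁻]/[HA] = 10^(-0.0015) = 0.997

[A⁻]/[HA] = 0.997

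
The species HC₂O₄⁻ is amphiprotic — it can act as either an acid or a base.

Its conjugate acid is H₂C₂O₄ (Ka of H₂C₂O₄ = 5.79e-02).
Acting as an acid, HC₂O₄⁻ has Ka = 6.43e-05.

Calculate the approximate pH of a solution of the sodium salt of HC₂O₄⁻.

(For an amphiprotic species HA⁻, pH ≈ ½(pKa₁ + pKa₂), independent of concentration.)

pKa₁ = -log(5.79e-02) = 1.24; pKa₂ = -log(6.43e-05) = 4.19. For an amphiprotic species, pH ≈ ½(pKa₁ + pKa₂) = ½(1.24 + 4.19) = 2.71.

pH = 2.71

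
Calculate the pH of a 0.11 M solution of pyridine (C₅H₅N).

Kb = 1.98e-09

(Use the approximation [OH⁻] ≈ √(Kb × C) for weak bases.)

[OH⁻] = √(Kb × C) = √(1.98e-09 × 0.11) = 1.4758e-05. pOH = 4.83, pH = 14 - pOH

pH = 9.17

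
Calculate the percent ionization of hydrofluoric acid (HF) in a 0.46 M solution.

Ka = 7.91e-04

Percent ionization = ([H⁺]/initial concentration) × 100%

Using Ka equilibrium: x² + Ka×x - Ka×C = 0. Solving: [H⁺] = 1.8684e-02. Percent = (1.8684e-02/0.46) × 100

Percent ionization = 4.06%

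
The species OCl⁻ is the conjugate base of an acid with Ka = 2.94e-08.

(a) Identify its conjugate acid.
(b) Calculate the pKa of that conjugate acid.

(a) The conjugate acid is formed by adding one H⁺ to OCl⁻, giving HOCl. (b) pKa = -log(Ka) = -log(2.94e-08) = 7.53.

Conjugate acid: HOCl; pK_a = 7.53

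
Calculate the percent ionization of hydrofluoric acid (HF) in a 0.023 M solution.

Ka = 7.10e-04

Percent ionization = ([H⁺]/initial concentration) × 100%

Using Ka equilibrium: x² + Ka×x - Ka×C = 0. Solving: [H⁺] = 3.7016e-03. Percent = (3.7016e-03/0.023) × 100

Percent ionization = 16.1%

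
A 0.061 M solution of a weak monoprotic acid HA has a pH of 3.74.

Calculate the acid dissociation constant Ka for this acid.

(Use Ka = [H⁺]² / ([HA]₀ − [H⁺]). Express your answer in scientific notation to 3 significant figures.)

[H⁺] = 10^(−pH) = 10^(−3.74) = 1.820e-04 M. For HA ⇌ H⁺ + A⁻, Ka = [H⁺][A⁻]/[HA] = [H⁺]² / ([HA]₀ − [H⁺]) = (1.820e-04)² / (0.061 − 1.820e-04) = 5.44e-07.

K_a = 5.44e-07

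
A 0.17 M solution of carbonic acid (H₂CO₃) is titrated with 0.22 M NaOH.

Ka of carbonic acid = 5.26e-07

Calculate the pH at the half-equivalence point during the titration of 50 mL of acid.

At half-equivalence [HA] = [A⁻], so Henderson-Hasselbalch gives pH = pKa = -log(5.26e-07) = 6.28.

pH = pKa = 6.28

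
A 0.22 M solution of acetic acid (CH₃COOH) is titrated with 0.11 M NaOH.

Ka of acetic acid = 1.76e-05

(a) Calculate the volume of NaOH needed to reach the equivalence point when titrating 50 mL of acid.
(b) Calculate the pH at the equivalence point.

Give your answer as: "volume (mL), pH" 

moles acid = 0.22 × 50/1000 = 0.011 mol; V_base = moles/0.11 × 1000 = 100.0 mL. At equivalence only the conjugate base is present: [A⁻] = 0.011/0.150 = 7.3333e-02 M. Kb = Kw/Ka = 5.68e-10; [OH⁻] = √(Kb × [A⁻]) = 6.4550e-06; pOH = 5.19; pH = 14 - pOH = 8.81.

V = 100.0 mL, pH = 8.81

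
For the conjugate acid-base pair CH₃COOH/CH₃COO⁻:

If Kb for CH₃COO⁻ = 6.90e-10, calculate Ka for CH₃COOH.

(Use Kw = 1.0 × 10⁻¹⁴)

For a conjugate pair Ka × Kb = Kw, so Ka = Kw/Kb = 1.0 × 10⁻¹⁴ / 6.90e-10 = 1.45e-05.

K_a = 1.45e-05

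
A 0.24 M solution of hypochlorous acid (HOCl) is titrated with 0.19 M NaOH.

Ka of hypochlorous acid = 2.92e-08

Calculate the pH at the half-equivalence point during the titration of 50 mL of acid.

At half-equivalence [HA] = [A⁻], so Henderson-Hasselbalch gives pH = pKa = -log(2.92e-08) = 7.53.

pH = pKa = 7.53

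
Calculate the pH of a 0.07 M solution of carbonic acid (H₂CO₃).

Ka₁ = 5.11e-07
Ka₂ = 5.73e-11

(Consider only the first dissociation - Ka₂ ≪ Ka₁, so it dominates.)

First dissociation dominates. From Ka₁ = [H⁺][HA⁻]/[H₂A], x² + Ka₁·x − Ka₁·C = 0 with C = 0.07 M and Ka₁ = 5.11e-07. Solving: [H⁺] = (−Ka₁ + √(Ka₁² + 4·Ka₁·C)) / 2 = 1.8887e-04 M. pH = -log(1.8887e-04) = 3.72.

pH = 3.72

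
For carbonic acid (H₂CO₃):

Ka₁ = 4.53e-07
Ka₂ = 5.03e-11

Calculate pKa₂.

pKa₂ = -log(Ka₂) = -log(5.03e-11) = 10.30.

pK_{a2} = 10.30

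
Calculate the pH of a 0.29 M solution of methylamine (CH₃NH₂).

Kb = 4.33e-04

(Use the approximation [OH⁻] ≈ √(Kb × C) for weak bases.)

[OH⁻] = √(Kb × C) = √(4.33e-04 × 0.29) = 1.1206e-02. pOH = 1.95, pH = 14 - pOH

pH = 12.05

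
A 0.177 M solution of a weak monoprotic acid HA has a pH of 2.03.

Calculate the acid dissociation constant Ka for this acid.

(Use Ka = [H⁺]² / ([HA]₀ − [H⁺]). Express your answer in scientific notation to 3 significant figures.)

[H⁺] = 10^(−pH) = 10^(−2.03) = 9.333e-03 M. For HA ⇌ H⁺ + A⁻, Ka = [H⁺][A⁻]/[HA] = [H⁺]² / ([HA]₀ − [H⁺]) = (9.333e-03)² / (0.177 − 9.333e-03) = 5.19e-04.

K_a = 5.19e-04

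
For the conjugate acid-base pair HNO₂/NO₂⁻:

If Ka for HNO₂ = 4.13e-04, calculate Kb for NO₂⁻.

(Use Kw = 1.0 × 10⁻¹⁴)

For a conjugate pair Ka × Kb = Kw, so Kb = Kw/Ka = 1.0 × 10⁻¹⁴ / 4.13e-04 = 2.42e-11.

K_b = 2.42e-11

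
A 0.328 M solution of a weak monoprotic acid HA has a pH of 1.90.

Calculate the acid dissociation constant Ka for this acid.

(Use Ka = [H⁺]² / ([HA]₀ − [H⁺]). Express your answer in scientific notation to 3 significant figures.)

[H⁺] = 10^(−pH) = 10^(−1.90) = 1.259e-02 M. For HA ⇌ H⁺ + A⁻, Ka = [H⁺][A⁻]/[HA] = [H⁺]² / ([HA]₀ − [H⁺]) = (1.259e-02)² / (0.328 − 1.259e-02) = 5.02e-04.

K_a = 5.02e-04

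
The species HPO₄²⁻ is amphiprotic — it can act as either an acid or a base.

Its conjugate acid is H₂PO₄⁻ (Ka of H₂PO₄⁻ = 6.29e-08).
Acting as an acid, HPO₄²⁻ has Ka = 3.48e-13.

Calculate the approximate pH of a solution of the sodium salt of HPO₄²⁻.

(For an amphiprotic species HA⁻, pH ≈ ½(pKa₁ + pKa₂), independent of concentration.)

pKa₁ = -log(6.29e-08) = 7.20; pKa₂ = -log(3.48e-13) = 12.46. For an amphiprotic species, pH ≈ ½(pKa₁ + pKa₂) = ½(7.20 + 12.46) = 9.83.

pH = 9.83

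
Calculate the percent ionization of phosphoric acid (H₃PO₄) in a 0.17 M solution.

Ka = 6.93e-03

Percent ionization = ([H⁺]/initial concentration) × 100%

Using Ka equilibrium: x² + Ka×x - Ka×C = 0. Solving: [H⁺] = 3.1033e-02. Percent = (3.1033e-02/0.17) × 100

Percent ionization = 18.3%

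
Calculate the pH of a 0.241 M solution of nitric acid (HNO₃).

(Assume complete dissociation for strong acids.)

[H⁺] = 0.241 M for strong acid. pH = -log[H⁺] = -log(0.241)

pH = 0.62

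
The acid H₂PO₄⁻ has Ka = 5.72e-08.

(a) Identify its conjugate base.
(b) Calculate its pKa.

(a) The conjugate base is formed by removing one H⁺ from H₂PO₄⁻, giving HPO₄²⁻. (b) pKa = -log(Ka) = -log(5.72e-08) = 7.24.

Conjugate base: HPO₄²⁻; pK_a = 7.24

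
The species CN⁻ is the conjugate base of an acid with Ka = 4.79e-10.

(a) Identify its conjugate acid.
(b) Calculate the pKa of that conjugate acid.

(a) The conjugate acid is formed by adding one H⁺ to CN⁻, giving HCN. (b) pKa = -log(Ka) = -log(4.79e-10) = 9.32.

Conjugate acid: HCN; pK_a = 9.32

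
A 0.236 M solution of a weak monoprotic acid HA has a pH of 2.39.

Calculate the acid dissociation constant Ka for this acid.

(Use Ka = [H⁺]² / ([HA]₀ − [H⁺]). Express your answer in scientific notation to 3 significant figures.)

[H⁺] = 10^(−pH) = 10^(−2.39) = 4.074e-03 M. For HA ⇌ H⁺ + A⁻, Ka = [H⁺][A⁻]/[HA] = [H⁺]² / ([HA]₀ − [H⁺]) = (4.074e-03)² / (0.236 − 4.074e-03) = 7.16e-05.

K_a = 7.16e-05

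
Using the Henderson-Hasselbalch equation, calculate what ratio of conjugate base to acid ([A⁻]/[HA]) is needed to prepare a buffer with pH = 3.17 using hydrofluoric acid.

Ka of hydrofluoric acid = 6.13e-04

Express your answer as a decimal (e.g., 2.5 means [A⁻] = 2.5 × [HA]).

pKa = -log(6.13e-04) = 3.2125. pH = pKa + log([A⁻]/[HA]), so log([A⁻]/[HA]) = pH − pKa = 3.17 − 3.2125 = -0.0425. [A⁻]/[HA] = 10^(-0.0425) = 0.907

[A⁻]/[HA] = 0.907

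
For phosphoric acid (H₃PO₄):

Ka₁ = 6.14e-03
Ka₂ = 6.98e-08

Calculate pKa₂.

pKa₂ = -log(Ka₂) = -log(6.98e-08) = 7.16.

pK_{a2} = 7.16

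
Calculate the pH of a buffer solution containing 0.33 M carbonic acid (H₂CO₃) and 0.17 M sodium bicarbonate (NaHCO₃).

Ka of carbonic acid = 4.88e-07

pKa = -log(4.88e-07) = 6.31. pH = pKa + log([A⁻]/[HA]) = 6.31 + log(0.17/0.33)

pH = 6.02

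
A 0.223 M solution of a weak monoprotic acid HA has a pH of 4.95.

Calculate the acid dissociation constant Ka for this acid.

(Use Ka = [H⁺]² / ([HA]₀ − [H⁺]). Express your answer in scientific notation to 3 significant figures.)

[H⁺] = 10^(−pH) = 10^(−4.95) = 1.122e-05 M. For HA ⇌ H⁺ + A⁻, Ka = [H⁺][A⁻]/[HA] = [H⁺]² / ([HA]₀ − [H⁺]) = (1.122e-05)² / (0.223 − 1.122e-05) = 5.65e-10.

K_a = 5.65e-10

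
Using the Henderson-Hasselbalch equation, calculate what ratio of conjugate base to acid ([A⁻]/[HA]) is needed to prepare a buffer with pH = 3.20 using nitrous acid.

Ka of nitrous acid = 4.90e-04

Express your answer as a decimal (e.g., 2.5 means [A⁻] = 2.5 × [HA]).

pKa = -log(4.90e-04) = 3.3098. pH = pKa + log([A⁻]/[HA]), so log([A⁻]/[HA]) = pH − pKa = 3.20 − 3.3098 = -0.1098. [A⁻]/[HA] = 10^(-0.1098) = 0.777

[A⁻]/[HA] = 0.777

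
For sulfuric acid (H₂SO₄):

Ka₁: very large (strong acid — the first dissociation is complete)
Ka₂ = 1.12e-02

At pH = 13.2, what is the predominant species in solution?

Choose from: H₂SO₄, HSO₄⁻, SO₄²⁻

The first dissociation is complete, so H₂SO₄ itself is never the predominant species in water; pKa₂ = -log(1.12e-02) = 1.95. For a polyprotic acid the predominant species crosses at each pKa: below pKa_n the protonated form dominates, above it the deprotonated form does. At pH = 13.2, the predominant species is SO₄²⁻.

SO₄²⁻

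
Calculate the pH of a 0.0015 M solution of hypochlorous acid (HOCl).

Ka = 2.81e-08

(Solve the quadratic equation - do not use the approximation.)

x² + Ka×x - Ka×C = 0. Using quadratic formula: [H⁺] = 6.4783e-06

pH = 5.19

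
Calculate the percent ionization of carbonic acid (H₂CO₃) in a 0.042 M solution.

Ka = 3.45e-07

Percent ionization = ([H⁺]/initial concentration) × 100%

Using Ka equilibrium: x² + Ka×x - Ka×C = 0. Solving: [H⁺] = 1.2020e-04. Percent = (1.2020e-04/0.042) × 100

Percent ionization = 0.286%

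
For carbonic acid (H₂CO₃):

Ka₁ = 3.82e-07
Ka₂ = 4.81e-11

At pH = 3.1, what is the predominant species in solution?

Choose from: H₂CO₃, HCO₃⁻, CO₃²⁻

pKa₁ = 6.42, pKa₂ = 10.32. For a polyprotic acid the predominant species crosses at each pKa: below pKa_n the protonated form dominates, above it the deprotonated form does. At pH = 3.1, the predominant species is H₂CO₃.

H₂CO₃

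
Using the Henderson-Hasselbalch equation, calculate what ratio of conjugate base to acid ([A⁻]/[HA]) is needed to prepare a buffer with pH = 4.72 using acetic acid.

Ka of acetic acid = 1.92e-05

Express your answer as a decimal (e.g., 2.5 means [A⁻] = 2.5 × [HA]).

pKa = -log(1.92e-05) = 4.7167. pH = pKa + log([A⁻]/[HA]), so log([A⁻]/[HA]) = pH − pKa = 4.72 − 4.7167 = 0.0033. [A⁻]/[HA] = 10^(0.0033) = 1.01

[A⁻]/[HA] = 1.01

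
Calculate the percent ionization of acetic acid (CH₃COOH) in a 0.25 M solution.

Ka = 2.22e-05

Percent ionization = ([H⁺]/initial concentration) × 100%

Using Ka equilibrium: x² + Ka×x - Ka×C = 0. Solving: [H⁺] = 2.3448e-03. Percent = (2.3448e-03/0.25) × 100

Percent ionization = 0.938%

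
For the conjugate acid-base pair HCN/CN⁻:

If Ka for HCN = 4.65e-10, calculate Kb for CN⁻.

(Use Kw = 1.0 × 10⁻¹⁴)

For a conjugate pair Ka × Kb = Kw, so Kb = Kw/Ka = 1.0 × 10⁻¹⁴ / 4.65e-10 = 2.15e-05.

K_b = 2.15e-05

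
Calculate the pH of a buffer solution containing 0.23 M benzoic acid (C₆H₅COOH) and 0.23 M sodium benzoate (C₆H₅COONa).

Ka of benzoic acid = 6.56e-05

pKa = -log(6.56e-05) = 4.18. pH = pKa + log([A⁻]/[HA]) = 4.18 + log(0.23/0.23)

pH = 4.18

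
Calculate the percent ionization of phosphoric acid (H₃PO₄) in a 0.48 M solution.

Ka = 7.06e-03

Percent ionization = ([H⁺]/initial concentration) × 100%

Using Ka equilibrium: x² + Ka×x - Ka×C = 0. Solving: [H⁺] = 5.4790e-02. Percent = (5.4790e-02/0.48) × 100

Percent ionization = 11.4%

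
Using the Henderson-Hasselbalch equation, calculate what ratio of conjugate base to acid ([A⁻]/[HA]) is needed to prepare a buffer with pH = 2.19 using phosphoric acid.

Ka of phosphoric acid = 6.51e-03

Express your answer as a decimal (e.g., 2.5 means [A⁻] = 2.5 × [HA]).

pKa = -log(6.51e-03) = 2.1864. pH = pKa + log([A⁻]/[HA]), so log([A⁻]/[HA]) = pH − pKa = 2.19 − 2.1864 = 0.0036. [A⁻]/[HA] = 10^(0.0036) = 1.01

[A⁻]/[HA] = 1.01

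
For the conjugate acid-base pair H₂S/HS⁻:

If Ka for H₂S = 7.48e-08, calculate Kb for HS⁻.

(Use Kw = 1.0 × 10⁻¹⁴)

For a conjugate pair Ka × Kb = Kw, so Kb = Kw/Ka = 1.0 × 10⁻¹⁴ / 7.48e-08 = 1.34e-07.

K_b = 1.34e-07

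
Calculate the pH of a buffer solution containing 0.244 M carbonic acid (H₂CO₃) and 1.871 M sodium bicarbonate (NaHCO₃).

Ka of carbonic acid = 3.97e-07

pKa = -log(3.97e-07) = 6.40. pH = pKa + log([A⁻]/[HA]) = 6.40 + log(1.871/0.244)

pH = 7.29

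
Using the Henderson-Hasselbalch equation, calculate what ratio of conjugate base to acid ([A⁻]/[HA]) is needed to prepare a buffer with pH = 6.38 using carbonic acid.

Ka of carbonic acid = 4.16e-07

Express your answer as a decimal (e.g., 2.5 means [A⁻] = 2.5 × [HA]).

pKa = -log(4.16e-07) = 6.3809. pH = pKa + log([A⁻]/[HA]), so log([A⁻]/[HA]) = pH − pKa = 6.38 − 6.3809 = -0.0009. [A⁻]/[HA] = 10^(-0.0009) = 0.998

[A⁻]/[HA] = 0.998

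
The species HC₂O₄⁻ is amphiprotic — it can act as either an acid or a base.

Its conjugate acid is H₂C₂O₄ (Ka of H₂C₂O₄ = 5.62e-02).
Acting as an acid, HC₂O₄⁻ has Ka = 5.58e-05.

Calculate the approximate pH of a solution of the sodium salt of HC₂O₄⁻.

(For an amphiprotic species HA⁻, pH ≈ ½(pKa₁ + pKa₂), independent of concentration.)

pKa₁ = -log(5.62e-02) = 1.25; pKa₂ = -log(5.58e-05) = 4.25. For an amphiprotic species, pH ≈ ½(pKa₁ + pKa₂) = ½(1.25 + 4.25) = 2.75.

pH = 2.75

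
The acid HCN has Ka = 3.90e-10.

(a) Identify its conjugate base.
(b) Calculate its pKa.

(a) The conjugate base is formed by removing one H⁺ from HCN, giving CN⁻. (b) pKa = -log(Ka) = -log(3.90e-10) = 9.41.

Conjugate base: CN⁻; pK_a = 9.41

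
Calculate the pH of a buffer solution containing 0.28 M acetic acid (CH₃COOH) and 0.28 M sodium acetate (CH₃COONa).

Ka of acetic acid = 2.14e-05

pKa = -log(2.14e-05) = 4.67. pH = pKa + log([A⁻]/[HA]) = 4.67 + log(0.28/0.28)

pH = 4.67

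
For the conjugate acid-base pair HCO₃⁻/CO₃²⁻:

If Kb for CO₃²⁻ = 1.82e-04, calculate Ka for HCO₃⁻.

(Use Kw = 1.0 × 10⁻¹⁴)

For a conjugate pair Ka × Kb = Kw, so Ka = Kw/Kb = 1.0 × 10⁻¹⁴ / 1.82e-04 = 5.49e-11.

K_a = 5.49e-11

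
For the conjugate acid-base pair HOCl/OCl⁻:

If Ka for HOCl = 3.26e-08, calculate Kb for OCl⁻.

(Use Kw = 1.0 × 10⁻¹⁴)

For a conjugate pair Ka × Kb = Kw, so Kb = Kw/Ka = 1.0 × 10⁻¹⁴ / 3.26e-08 = 3.07e-07.

K_b = 3.07e-07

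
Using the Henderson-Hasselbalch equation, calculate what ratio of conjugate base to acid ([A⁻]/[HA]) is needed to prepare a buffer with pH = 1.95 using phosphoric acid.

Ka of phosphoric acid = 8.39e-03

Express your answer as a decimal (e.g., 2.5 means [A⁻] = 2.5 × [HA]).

pKa = -log(8.39e-03) = 2.0762. pH = pKa + log([A⁻]/[HA]), so log([A⁻]/[HA]) = pH − pKa = 1.95 − 2.0762 = -0.1262. [A⁻]/[HA] = 10^(-0.1262) = 0.748

[A⁻]/[HA] = 0.748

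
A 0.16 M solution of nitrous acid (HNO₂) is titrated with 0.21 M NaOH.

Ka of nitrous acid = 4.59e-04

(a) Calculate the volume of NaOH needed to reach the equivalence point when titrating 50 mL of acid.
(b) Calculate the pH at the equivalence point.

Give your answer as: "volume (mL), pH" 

moles acid = 0.16 × 50/1000 = 0.008 mol; V_base = moles/0.21 × 1000 = 38.1 mL. At equivalence only the conjugate base is present: [A⁻] = 0.008/0.088 = 9.0811e-02 M. Kb = Kw/Ka = 2.18e-11; [OH⁻] = √(Kb × [A⁻]) = 1.4066e-06; pOH = 5.85; pH = 14 - pOH = 8.15.

V = 38.1 mL, pH = 8.15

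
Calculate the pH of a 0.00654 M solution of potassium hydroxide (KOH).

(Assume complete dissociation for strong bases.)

[OH⁻] = 0.00654 M for strong base. pOH = -log[OH⁻] = 2.18, pH = 14 - pOH

pH = 11.82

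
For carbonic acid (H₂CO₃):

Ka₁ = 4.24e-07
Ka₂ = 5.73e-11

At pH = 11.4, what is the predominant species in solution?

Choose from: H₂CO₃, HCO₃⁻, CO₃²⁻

pKa₁ = 6.37, pKa₂ = 10.24. For a polyprotic acid the predominant species crosses at each pKa: below pKa_n the protonated form dominates, above it the deprotonated form does. At pH = 11.4, the predominant species is CO₃²⁻.

CO₃²⁻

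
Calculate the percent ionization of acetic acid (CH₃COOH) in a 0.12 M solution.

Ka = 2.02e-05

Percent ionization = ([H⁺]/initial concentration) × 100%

Using Ka equilibrium: x² + Ka×x - Ka×C = 0. Solving: [H⁺] = 1.5469e-03. Percent = (1.5469e-03/0.12) × 100

Percent ionization = 1.29%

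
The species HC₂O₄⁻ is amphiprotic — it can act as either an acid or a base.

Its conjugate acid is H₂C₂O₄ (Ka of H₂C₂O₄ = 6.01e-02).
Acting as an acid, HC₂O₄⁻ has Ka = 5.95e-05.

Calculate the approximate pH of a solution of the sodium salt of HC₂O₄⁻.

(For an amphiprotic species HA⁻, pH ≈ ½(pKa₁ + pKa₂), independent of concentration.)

pKa₁ = -log(6.01e-02) = 1.22; pKa₂ = -log(5.95e-05) = 4.23. For an amphiprotic species, pH ≈ ½(pKa₁ + pKa₂) = ½(1.22 + 4.23) = 2.72.

pH = 2.72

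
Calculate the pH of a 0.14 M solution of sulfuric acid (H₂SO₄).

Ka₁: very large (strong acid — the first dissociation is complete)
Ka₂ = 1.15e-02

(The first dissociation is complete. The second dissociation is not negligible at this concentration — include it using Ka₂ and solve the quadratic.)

First dissociation is complete: [H⁺]₀ = [HSO₄⁻]₀ = C = 0.14 M. Second dissociation HSO₄⁻ ⇌ H⁺ + SO₄²⁻: let x = [SO₄²⁻]. Ka₂ = (C + x)·x / (C − x) = 1.15e-02 → x² + (C + Ka₂)·x − Ka₂·C = 0 → x² + 0.15150·x − 1.610e-03 = 0. x = (−0.15150 + √(0.15150² + 4 × 1.610e-03)) / 2 = 9.9708e-03 M. [H⁺] = C + x = 0.14 + 9.9708e-03 = 1.4997e-01 M. pH = -log(1.4997e-01) = 0.82.

pH = 0.82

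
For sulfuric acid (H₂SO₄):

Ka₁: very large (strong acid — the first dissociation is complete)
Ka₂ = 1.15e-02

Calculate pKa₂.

pKa₂ = -log(Ka₂) = -log(1.15e-02) = 1.94.

pK_{a2} = 1.94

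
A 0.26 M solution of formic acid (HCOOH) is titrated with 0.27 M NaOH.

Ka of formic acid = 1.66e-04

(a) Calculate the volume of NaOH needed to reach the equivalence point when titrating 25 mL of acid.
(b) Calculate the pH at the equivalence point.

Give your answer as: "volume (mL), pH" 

moles acid = 0.26 × 25/1000 = 0.0065 mol; V_base = moles/0.27 × 1000 = 24.1 mL. At equivalence only the conjugate base is present: [A⁻] = 0.0065/0.049 = 1.3245e-01 M. Kb = Kw/Ka = 6.02e-11; [OH⁻] = √(Kb × [A⁻]) = 2.8247e-06; pOH = 5.55; pH = 14 - pOH = 8.45.

V = 24.1 mL, pH = 8.45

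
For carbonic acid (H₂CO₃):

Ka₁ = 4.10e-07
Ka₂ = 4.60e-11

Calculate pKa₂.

pKa₂ = -log(Ka₂) = -log(4.60e-11) = 10.34.

pK_{a2} = 10.34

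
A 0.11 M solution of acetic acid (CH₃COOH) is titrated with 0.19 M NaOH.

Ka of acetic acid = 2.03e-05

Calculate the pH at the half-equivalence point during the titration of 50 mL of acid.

At half-equivalence [HA] = [A⁻], so Henderson-Hasselbalch gives pH = pKa = -log(2.03e-05) = 4.69.

pH = pKa = 4.69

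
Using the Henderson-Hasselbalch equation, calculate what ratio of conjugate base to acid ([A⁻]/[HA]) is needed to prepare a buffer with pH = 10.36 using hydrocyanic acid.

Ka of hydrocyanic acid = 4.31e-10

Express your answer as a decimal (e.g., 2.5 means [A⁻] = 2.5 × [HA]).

pKa = -log(4.31e-10) = 9.3655. pH = pKa + log([A⁻]/[HA]), so log([A⁻]/[HA]) = pH − pKa = 10.36 − 9.3655 = 0.9945. [A⁻]/[HA] = 10^(0.9945) = 9.87

[A⁻]/[HA] = 9.87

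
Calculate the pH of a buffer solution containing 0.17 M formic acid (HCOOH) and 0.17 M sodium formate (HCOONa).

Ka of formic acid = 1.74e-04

pKa = -log(1.74e-04) = 3.76. pH = pKa + log([A⁻]/[HA]) = 3.76 + log(0.17/0.17)

pH = 3.76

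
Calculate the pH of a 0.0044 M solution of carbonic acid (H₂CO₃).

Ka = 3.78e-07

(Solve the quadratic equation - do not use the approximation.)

x² + Ka×x - Ka×C = 0. Using quadratic formula: [H⁺] = 4.0594e-05

pH = 4.39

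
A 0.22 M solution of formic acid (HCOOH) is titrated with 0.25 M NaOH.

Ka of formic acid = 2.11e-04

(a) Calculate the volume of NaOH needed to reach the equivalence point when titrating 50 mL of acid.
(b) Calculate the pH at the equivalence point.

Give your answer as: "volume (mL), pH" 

moles acid = 0.22 × 50/1000 = 0.011 mol; V_base = moles/0.25 × 1000 = 44.0 mL. At equivalence only the conjugate base is present: [A⁻] = 0.011/0.094 = 1.1702e-01 M. Kb = Kw/Ka = 4.74e-11; [OH⁻] = √(Kb × [A⁻]) = 2.3550e-06; pOH = 5.63; pH = 14 - pOH = 8.37.

V = 44.0 mL, pH = 8.37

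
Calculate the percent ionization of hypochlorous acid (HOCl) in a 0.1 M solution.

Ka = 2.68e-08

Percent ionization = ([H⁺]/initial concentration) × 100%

Using Ka equilibrium: x² + Ka×x - Ka×C = 0. Solving: [H⁺] = 5.1755e-05. Percent = (5.1755e-05/0.1) × 100

Percent ionization = 0.0518%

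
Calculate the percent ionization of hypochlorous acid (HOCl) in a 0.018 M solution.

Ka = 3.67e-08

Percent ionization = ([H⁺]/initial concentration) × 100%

Using Ka equilibrium: x² + Ka×x - Ka×C = 0. Solving: [H⁺] = 2.5684e-05. Percent = (2.5684e-05/0.018) × 100

Percent ionization = 0.143%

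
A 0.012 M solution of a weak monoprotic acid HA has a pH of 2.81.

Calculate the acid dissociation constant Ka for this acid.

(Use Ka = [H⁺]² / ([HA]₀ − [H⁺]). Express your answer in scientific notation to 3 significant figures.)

[H⁺] = 10^(−pH) = 10^(−2.81) = 1.549e-03 M. For HA ⇌ H⁺ + A⁻, Ka = [H⁺][A⁻]/[HA] = [H⁺]² / ([HA]₀ − [H⁺]) = (1.549e-03)² / (0.012 − 1.549e-03) = 2.30e-04.

K_a = 2.30e-04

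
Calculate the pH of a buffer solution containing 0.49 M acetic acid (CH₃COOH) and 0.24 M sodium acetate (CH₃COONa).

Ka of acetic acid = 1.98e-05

pKa = -log(1.98e-05) = 4.70. pH = pKa + log([A⁻]/[HA]) = 4.70 + log(0.24/0.49)

pH = 4.39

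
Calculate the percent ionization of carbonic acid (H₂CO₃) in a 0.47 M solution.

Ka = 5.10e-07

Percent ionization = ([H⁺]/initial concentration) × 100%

Using Ka equilibrium: x² + Ka×x - Ka×C = 0. Solving: [H⁺] = 4.8934e-04. Percent = (4.8934e-04/0.47) × 100

Percent ionization = 0.104%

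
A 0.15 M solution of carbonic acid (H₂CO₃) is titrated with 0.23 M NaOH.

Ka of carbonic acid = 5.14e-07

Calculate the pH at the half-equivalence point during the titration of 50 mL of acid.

At half-equivalence [HA] = [A⁻], so Henderson-Hasselbalch gives pH = pKa = -log(5.14e-07) = 6.29.

pH = pKa = 6.29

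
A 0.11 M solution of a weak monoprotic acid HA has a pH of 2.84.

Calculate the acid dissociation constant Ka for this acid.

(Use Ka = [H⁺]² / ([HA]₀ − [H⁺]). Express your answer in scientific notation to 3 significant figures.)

[H⁺] = 10^(−pH) = 10^(−2.84) = 1.445e-03 M. For HA ⇌ H⁺ + A⁻, Ka = [H⁺][A⁻]/[HA] = [H⁺]² / ([HA]₀ − [H⁺]) = (1.445e-03)² / (0.11 − 1.445e-03) = 1.92e-05.

K_a = 1.92e-05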